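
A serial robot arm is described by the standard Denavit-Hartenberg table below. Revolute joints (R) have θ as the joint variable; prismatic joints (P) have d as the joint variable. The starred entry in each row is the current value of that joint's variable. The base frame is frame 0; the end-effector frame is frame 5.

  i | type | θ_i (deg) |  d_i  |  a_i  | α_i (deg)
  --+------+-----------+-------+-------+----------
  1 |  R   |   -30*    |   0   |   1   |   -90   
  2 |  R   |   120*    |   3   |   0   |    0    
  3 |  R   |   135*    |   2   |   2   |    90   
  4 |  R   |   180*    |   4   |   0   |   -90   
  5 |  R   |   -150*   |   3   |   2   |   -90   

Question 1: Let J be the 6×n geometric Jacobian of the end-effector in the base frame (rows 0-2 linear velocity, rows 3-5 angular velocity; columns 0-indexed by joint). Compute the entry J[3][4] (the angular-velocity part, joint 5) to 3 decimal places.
axis z_4 = (-0.5000,-0.8660,-0.0000); lever o_n−o_4 = (-2.7247,-1.8910,1.4142)
cross product → J_v[:, 4] = (-1.2247,0.7071,-1.4142)
J_ω[:, 4] = z_4
entry J[3][4] = -0.5000

-0.500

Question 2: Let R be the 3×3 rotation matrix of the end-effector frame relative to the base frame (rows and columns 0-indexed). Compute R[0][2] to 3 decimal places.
End-effector z-axis (col 2 of R) = (-0.6124,0.3536,-0.7071)
R[0][2] = -0.6124

-0.612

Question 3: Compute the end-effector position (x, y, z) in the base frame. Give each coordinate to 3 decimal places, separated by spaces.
after link 1: o_1 = (0.8660, -0.5000, 0.0000)
after link 2: o_2 = (2.3660, 2.0981, 0.0000)
after link 3: o_3 = (2.9177, 4.0889, 1.9319)
after link 4: o_4 = (-0.4283, 6.0208, 0.8966)
after link 5: o_5 = (-3.1531, 4.1298, 2.3108)

-3.153 4.130 2.311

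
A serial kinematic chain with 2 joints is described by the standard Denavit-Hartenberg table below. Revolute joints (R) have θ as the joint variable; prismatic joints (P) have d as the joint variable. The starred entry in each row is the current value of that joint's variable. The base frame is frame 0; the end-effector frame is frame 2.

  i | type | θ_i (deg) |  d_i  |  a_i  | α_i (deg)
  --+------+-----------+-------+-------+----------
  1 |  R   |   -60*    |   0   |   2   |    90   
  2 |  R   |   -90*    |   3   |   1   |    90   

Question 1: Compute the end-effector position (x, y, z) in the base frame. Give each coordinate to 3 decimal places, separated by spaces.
-1.598 -3.232 -1.000

after link 1: o_1 = (1.0000, -1.7321, 0.0000)
after link 2: o_2 = (-1.5981, -3.2321, -1.0000)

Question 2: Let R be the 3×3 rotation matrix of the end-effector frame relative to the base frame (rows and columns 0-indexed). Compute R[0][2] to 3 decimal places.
-0.500

End-effector z-axis (col 2 of R) = (-0.5000,0.8660,-0.0000)
R[0][2] = -0.5000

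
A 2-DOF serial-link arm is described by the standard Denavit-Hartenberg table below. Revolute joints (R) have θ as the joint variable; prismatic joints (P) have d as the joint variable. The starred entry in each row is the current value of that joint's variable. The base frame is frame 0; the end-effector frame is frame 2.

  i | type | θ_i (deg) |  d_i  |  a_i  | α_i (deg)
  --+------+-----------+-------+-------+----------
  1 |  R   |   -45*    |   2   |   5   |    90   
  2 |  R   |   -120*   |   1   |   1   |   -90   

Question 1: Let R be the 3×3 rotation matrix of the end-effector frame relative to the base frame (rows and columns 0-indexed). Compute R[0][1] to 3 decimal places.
End-effector y-axis (col 1 of R) = (0.7071,0.7071,-0.0000)
R[0][1] = 0.7071

0.707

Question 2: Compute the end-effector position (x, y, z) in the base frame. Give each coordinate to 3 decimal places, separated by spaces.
2.475 -3.889 1.134

after link 1: o_1 = (3.5355, -3.5355, 2.0000)
after link 2: o_2 = (2.4749, -3.8891, 1.1340)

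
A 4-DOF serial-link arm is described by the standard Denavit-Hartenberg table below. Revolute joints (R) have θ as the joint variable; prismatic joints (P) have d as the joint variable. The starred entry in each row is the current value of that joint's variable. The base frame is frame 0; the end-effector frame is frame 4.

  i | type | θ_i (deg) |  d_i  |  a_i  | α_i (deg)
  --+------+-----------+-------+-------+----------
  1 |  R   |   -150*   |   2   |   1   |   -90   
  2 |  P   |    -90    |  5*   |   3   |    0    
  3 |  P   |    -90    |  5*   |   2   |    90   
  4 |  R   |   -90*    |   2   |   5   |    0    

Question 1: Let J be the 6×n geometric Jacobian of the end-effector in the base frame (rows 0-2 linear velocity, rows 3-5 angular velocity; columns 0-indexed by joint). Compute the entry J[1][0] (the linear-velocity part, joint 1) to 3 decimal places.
axis z_0 = ẑ; lever o_n−o_0 = (3.3660,-3.8301,3.0000)
cross product → J_v[:, 0] = (3.8301,3.3660,-0.0000)
J_ω[:, 0] = z_0
entry J[1][0] = 3.3660

3.366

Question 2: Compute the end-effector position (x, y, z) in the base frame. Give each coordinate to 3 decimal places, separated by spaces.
3.366 -3.830 3.000

after link 1: o_1 = (-0.8660, -0.5000, 2.0000)
after link 2: o_2 = (1.6340, -4.8301, 5.0000)
after link 3: o_3 = (5.8660, -8.1603, 5.0000)
after link 4: o_4 = (3.3660, -3.8301, 3.0000)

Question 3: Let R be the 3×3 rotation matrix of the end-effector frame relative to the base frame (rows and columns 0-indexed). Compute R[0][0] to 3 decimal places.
-0.500

End-effector x-axis (col 0 of R) = (-0.5000,0.8660,-0.0000)
R[0][0] = -0.5000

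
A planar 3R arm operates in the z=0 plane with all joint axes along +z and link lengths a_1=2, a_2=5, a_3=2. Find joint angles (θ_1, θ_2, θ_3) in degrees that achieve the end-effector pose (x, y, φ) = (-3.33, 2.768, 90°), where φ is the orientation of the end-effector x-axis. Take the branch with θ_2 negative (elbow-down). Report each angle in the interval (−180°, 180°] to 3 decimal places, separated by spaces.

-59.995 -150.004 -60.000

wrist centre = target − a_3·(cos φ, sin φ) = (-3.3300, 0.7680)
cos θ_2 = (11.6787−2²−5²)/(2·2·5) = -0.8661; θ_2 = -150.0044° (elbow-down)
β = atan2(0.7680,-3.3300) = 167.0129°; ψ = atan2(-2.4997,-2.3303) = -132.9919°
θ_1 = β − ψ = 300.0048°
θ_3 = φ − θ_1 − θ_2 = -60.0004° (wrapped to (-180°,180°])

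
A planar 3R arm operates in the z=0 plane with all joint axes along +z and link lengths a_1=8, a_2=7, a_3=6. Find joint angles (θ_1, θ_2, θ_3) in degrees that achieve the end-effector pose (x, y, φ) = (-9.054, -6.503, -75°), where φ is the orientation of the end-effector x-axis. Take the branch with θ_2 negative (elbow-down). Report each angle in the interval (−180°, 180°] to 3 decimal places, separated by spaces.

wrist centre = target − a_3·(cos φ, sin φ) = (-10.6069, -0.7074)
cos θ_2 = (113.0071−8²−7²)/(2·8·7) = 0.0001; θ_2 = -89.9964° (elbow-down)
β = atan2(-0.7074,-10.6069) = -176.1842°; ψ = atan2(-7.0000,8.0004) = -41.1843°
θ_1 = β − ψ = -134.9999°
θ_3 = φ − θ_1 − θ_2 = 149.9962° (wrapped to (-180°,180°])

-135.000 -89.996 149.996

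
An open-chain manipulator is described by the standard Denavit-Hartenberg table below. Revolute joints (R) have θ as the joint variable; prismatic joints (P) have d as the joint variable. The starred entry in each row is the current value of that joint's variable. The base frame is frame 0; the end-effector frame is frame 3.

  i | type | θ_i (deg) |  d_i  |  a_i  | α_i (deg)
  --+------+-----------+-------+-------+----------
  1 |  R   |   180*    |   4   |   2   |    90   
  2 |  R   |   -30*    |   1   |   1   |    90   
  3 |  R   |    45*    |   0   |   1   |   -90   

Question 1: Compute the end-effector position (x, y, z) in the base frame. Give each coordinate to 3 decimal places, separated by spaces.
after link 1: o_1 = (-2.0000, 0.0000, 4.0000)
after link 2: o_2 = (-2.8660, 1.0000, 3.5000)
after link 3: o_3 = (-3.4784, 1.7071, 3.1464)

-3.478 1.707 3.146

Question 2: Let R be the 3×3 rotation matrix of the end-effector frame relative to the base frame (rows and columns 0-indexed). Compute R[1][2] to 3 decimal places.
End-effector z-axis (col 2 of R) = (0.6124,0.7071,0.3536)
R[1][2] = 0.7071

0.707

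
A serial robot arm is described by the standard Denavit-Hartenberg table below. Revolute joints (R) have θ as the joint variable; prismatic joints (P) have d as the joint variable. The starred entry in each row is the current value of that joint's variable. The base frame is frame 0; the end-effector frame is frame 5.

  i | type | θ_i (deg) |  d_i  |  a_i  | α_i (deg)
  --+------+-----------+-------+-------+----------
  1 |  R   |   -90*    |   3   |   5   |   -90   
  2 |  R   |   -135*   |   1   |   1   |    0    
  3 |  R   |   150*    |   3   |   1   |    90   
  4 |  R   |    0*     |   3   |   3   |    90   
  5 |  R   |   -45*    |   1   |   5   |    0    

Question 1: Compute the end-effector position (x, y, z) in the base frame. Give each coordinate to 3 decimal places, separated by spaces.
after link 1: o_1 = (0.0000, -5.0000, 3.0000)
after link 2: o_2 = (1.0000, -4.2929, 3.7071)
after link 3: o_3 = (4.0000, -5.2588, 3.4483)
after link 4: o_4 = (4.0000, -8.9331, 5.5696)
after link 5: o_5 = (3.0000, -11.4331, 1.2395)

3.000 -11.433 1.239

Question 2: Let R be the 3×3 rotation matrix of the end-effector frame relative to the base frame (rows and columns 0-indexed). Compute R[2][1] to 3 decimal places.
End-effector y-axis (col 1 of R) = (0.0000,-0.8660,0.5000)
R[2][1] = 0.5000

0.500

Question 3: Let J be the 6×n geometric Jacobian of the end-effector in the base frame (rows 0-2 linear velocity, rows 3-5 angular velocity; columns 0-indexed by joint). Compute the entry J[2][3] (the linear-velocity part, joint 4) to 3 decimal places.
axis z_3 = (0.0000,-0.2588,0.9659); lever o_n−o_3 = (-1.0000,-6.1742,-2.2088)
cross product → J_v[:, 3] = (6.5355,-0.9659,-0.2588)
J_ω[:, 3] = z_3
entry J[2][3] = -0.2588

-0.259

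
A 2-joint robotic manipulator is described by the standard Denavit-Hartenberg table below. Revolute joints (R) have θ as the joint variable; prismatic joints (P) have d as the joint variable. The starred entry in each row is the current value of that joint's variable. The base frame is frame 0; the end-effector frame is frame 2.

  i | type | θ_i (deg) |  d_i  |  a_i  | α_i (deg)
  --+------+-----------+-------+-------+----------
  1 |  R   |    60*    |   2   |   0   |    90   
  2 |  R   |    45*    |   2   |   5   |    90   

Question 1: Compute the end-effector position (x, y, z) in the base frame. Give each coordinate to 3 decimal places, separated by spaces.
3.500 2.062 5.536

after link 1: o_1 = (0.0000, 0.0000, 2.0000)
after link 2: o_2 = (3.4998, 2.0619, 5.5355)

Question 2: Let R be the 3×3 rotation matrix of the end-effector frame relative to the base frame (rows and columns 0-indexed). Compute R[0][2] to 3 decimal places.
0.354

End-effector z-axis (col 2 of R) = (0.3536,0.6124,-0.7071)
R[0][2] = 0.3536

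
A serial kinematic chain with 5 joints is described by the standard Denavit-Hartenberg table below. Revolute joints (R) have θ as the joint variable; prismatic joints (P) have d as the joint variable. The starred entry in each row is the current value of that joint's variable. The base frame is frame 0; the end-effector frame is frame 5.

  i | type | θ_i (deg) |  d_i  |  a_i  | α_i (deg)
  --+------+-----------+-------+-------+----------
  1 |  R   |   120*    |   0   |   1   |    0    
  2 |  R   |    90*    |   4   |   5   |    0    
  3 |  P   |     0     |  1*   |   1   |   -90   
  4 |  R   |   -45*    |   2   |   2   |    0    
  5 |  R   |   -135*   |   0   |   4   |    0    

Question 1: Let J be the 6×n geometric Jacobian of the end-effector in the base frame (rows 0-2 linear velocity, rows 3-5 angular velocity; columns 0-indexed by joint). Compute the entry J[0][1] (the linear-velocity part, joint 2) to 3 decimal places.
3.439

axis z_1 = (0.0000,0.0000,1.0000); lever o_n−o_1 = (-1.9568,-3.4392,6.4142)
cross product → J_v[:, 1] = (3.4392,-1.9568,0.0000)
J_ω[:, 1] = z_1
entry J[0][1] = 3.4392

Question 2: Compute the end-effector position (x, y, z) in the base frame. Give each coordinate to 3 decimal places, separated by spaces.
-2.457 -2.573 6.414

after link 1: o_1 = (-0.5000, 0.8660, 0.0000)
after link 2: o_2 = (-4.8301, -1.6340, 4.0000)
after link 3: o_3 = (-5.6962, -2.1340, 5.0000)
after link 4: o_4 = (-5.9209, -4.5731, 6.4142)
after link 5: o_5 = (-2.4568, -2.5731, 6.4142)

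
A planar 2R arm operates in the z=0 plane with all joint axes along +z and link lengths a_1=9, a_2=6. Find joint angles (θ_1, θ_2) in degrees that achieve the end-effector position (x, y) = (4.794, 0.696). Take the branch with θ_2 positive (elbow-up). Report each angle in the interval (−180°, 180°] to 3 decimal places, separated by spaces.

cos θ_2 = (23.4669−9²−6²)/(2·9·6) = -0.8660; θ_2 = 150.0026° (elbow-up)
β = atan2(0.6960,4.7940) = 8.2606°; ψ = atan2(2.9998,3.8037) = 38.2608°
θ_1 = β − ψ = -30.0002°

-30.000 150.003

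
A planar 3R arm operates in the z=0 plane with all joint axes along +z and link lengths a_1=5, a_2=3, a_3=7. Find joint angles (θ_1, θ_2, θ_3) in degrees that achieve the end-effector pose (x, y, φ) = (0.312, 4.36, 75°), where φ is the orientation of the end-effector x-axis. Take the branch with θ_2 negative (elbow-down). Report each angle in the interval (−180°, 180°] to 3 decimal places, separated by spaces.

-90.006 -150.011 -44.983

wrist centre = target − a_3·(cos φ, sin φ) = (-1.4997, -2.4015)
cos θ_2 = (8.0163−5²−3²)/(2·5·3) = -0.8661; θ_2 = -150.0112° (elbow-down)
β = atan2(-2.4015,-1.4997) = -121.9849°; ψ = atan2(-1.4995,2.4016) = -31.9792°
θ_1 = β − ψ = -90.0057°
θ_3 = φ − θ_1 − θ_2 = -44.9831° (wrapped to (-180°,180°])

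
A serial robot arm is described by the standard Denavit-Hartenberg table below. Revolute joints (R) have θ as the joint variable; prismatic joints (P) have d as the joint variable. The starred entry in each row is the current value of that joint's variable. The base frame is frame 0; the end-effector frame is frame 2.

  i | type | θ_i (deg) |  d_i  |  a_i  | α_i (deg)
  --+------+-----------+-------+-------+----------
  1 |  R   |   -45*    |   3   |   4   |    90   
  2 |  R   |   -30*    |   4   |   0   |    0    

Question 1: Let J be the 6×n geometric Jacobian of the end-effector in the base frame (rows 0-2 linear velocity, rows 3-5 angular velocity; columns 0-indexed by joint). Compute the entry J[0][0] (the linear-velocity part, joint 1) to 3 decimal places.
axis z_0 = ẑ; lever o_n−o_0 = (0.0000,-5.6569,3.0000)
cross product → J_v[:, 0] = (5.6569,0.0000,-0.0000)
J_ω[:, 0] = z_0
entry J[0][0] = 5.6569

5.657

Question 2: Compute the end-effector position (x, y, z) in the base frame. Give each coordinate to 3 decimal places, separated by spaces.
0.000 -5.657 3.000

after link 1: o_1 = (2.8284, -2.8284, 3.0000)
after link 2: o_2 = (0.0000, -5.6569, 3.0000)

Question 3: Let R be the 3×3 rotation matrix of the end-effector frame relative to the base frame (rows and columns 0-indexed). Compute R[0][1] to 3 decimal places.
End-effector y-axis (col 1 of R) = (0.3536,-0.3536,0.8660)
R[0][1] = 0.3536

0.354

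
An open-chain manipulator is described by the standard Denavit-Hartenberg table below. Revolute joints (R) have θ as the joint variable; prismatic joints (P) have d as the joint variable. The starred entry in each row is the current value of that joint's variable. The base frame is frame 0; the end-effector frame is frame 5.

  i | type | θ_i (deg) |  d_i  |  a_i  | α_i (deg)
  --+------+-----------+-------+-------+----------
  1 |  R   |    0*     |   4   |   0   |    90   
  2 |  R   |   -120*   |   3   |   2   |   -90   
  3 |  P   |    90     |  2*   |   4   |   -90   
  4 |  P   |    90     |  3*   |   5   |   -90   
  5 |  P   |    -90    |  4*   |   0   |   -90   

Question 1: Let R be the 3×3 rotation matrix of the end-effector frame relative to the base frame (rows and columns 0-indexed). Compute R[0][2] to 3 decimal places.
-0.866

End-effector z-axis (col 2 of R) = (-0.8660,0.0000,0.5000)
R[0][2] = -0.8660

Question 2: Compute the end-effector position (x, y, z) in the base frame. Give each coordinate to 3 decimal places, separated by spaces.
after link 1: o_1 = (0.0000, 0.0000, 4.0000)
after link 2: o_2 = (-1.0000, -3.0000, 2.2679)
after link 3: o_3 = (0.7321, 1.0000, 1.2679)
after link 4: o_4 = (-2.0981, 1.0000, 6.3660)
after link 5: o_5 = (-2.0981, -3.0000, 6.3660)

-2.098 -3.000 6.366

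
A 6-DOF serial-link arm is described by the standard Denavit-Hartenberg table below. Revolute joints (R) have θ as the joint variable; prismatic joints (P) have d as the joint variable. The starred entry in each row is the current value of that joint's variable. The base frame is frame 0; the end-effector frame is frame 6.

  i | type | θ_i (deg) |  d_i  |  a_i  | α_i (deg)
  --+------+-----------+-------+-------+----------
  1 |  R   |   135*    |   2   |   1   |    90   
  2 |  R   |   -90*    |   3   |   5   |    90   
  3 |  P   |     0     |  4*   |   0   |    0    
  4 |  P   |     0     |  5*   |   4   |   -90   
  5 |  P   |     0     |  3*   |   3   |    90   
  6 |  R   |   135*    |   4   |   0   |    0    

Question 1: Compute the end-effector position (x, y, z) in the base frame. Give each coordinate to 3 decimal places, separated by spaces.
12.728 -4.243 -10.000

after link 1: o_1 = (-0.7071, 0.7071, 2.0000)
after link 2: o_2 = (1.4142, 2.8284, -3.0000)
after link 3: o_3 = (4.2426, 0.0000, -3.0000)
after link 4: o_4 = (7.7782, -3.5355, -7.0000)
after link 5: o_5 = (9.8995, -1.4142, -10.0000)
after link 6: o_6 = (12.7279, -4.2426, -10.0000)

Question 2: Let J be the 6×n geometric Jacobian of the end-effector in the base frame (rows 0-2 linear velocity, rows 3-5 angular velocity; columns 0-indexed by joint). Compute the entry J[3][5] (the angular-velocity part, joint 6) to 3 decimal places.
0.707

axis z_5 = (0.7071,-0.7071,-0.0000); lever o_n−o_5 = (2.8284,-2.8284,0.0000)
cross product → J_v[:, 5] = (-0.0000,-0.0000,0.0000)
J_ω[:, 5] = z_5
entry J[3][5] = 0.7071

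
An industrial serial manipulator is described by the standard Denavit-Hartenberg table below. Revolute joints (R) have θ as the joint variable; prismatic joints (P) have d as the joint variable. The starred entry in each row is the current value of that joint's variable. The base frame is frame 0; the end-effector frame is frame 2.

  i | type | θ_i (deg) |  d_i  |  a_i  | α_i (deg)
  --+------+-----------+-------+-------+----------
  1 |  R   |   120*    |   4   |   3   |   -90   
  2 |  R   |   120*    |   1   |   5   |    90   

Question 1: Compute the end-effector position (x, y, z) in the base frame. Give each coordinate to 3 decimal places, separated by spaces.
-1.116 -0.067 -0.330

after link 1: o_1 = (-1.5000, 2.5981, 4.0000)
after link 2: o_2 = (-1.1160, -0.0670, -0.3301)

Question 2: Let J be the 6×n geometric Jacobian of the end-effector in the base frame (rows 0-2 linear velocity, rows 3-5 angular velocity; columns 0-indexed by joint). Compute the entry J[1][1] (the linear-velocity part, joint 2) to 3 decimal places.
-3.750

axis z_1 = (-0.8660,-0.5000,0.0000); lever o_n−o_1 = (0.3840,-2.6651,-4.3301)
cross product → J_v[:, 1] = (2.1651,-3.7500,2.5000)
J_ω[:, 1] = z_1
entry J[1][1] = -3.7500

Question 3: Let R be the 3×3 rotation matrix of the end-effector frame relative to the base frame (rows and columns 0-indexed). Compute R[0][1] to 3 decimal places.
End-effector y-axis (col 1 of R) = (-0.8660,-0.5000,0.0000)
R[0][1] = -0.8660

-0.866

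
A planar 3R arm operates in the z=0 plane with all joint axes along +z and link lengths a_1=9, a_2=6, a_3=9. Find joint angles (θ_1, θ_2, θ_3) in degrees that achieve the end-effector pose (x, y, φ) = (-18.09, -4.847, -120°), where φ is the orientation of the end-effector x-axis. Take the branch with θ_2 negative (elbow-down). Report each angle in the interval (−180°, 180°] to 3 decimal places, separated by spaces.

-174.474 -44.995 99.469

wrist centre = target − a_3·(cos φ, sin φ) = (-13.5900, 2.9472)
cos θ_2 = (193.3743−9²−6²)/(2·9·6) = 0.7072; θ_2 = -44.9950° (elbow-down)
β = atan2(2.9472,-13.5900) = 167.7639°; ψ = atan2(-4.2423,13.2430) = -17.7623°
θ_1 = β − ψ = 185.5262°
θ_3 = φ − θ_1 − θ_2 = 99.4687° (wrapped to (-180°,180°])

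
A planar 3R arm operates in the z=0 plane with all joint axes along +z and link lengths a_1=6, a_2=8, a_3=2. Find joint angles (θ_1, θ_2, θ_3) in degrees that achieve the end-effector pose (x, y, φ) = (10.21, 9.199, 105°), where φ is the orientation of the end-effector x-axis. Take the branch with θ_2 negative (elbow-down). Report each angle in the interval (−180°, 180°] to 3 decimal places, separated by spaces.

59.995 -44.990 89.995

wrist centre = target − a_3·(cos φ, sin φ) = (10.7276, 7.2671)
cos θ_2 = (167.8937−6²−8²)/(2·6·8) = 0.7072; θ_2 = -44.9904° (elbow-down)
β = atan2(7.2671,10.7276) = 34.1146°; ψ = atan2(-5.6559,11.6578) = -25.8808°
θ_1 = β − ψ = 59.9954°
θ_3 = φ − θ_1 − θ_2 = 89.9949° (wrapped to (-180°,180°])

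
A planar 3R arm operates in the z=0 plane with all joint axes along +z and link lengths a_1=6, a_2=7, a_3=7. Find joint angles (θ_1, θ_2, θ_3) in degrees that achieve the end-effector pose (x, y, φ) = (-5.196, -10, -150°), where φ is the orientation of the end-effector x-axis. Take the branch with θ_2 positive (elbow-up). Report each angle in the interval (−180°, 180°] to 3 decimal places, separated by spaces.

-149.999 120.000 -120.001

wrist centre = target − a_3·(cos φ, sin φ) = (0.8662, -6.5000)
cos θ_2 = (43.0003−6²−7²)/(2·6·7) = -0.5000; θ_2 = 119.9998° (elbow-up)
β = atan2(-6.5000,0.8662) = -82.4096°; ψ = atan2(6.0622,2.5000) = 67.5890°
θ_1 = β − ψ = -149.9985°
θ_3 = φ − θ_1 − θ_2 = -120.0012° (wrapped to (-180°,180°])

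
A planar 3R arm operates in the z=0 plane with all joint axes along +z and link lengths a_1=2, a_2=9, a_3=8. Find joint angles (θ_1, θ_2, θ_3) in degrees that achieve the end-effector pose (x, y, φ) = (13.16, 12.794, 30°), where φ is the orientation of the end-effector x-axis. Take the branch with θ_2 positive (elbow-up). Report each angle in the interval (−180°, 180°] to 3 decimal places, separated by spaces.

wrist centre = target − a_3·(cos φ, sin φ) = (6.2318, 8.7940)
cos θ_2 = (116.1697−2²−9²)/(2·2·9) = 0.8658; θ_2 = 30.0229° (elbow-up)
β = atan2(8.7940,6.2318) = 54.6770°; ψ = atan2(4.5031,9.7924) = 24.6956°
θ_1 = β − ψ = 29.9814°
θ_3 = φ − θ_1 − θ_2 = -30.0043° (wrapped to (-180°,180°])

29.981 30.023 -30.004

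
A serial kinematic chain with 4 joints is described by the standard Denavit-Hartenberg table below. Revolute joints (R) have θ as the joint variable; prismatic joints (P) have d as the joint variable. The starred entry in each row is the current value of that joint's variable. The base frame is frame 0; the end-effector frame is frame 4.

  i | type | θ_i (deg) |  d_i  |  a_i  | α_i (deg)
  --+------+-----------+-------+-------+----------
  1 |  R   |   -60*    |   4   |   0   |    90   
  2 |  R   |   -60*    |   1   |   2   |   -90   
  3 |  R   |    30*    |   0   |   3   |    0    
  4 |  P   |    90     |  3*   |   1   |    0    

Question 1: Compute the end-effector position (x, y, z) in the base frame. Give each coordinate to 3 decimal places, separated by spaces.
3.507 -3.342 1.951

after link 1: o_1 = (0.0000, 0.0000, 4.0000)
after link 2: o_2 = (-0.3660, -1.3660, 2.2679)
after link 3: o_3 = (1.5825, -1.7410, 0.0179)
after link 4: o_4 = (3.5066, -3.3415, 1.9510)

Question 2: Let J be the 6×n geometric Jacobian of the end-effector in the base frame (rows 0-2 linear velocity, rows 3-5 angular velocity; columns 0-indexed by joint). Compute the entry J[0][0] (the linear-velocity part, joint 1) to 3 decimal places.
3.342

axis z_0 = ẑ; lever o_n−o_0 = (3.5066,-3.3415,1.9510)
cross product → J_v[:, 0] = (3.3415,3.5066,-0.0000)
J_ω[:, 0] = z_0
entry J[0][0] = 3.3415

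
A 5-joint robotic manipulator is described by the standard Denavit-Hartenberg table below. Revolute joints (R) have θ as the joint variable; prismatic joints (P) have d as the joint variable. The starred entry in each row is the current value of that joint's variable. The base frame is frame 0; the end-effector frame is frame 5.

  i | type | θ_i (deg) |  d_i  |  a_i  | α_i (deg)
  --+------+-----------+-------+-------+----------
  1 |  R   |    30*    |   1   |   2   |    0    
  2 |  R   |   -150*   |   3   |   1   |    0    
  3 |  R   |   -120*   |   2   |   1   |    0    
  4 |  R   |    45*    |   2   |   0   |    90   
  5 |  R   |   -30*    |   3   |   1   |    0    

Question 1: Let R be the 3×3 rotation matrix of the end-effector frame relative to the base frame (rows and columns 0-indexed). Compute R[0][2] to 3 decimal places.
0.259

End-effector z-axis (col 2 of R) = (0.2588,0.9659,0.0000)
R[0][2] = 0.2588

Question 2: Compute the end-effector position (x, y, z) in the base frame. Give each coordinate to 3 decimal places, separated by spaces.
0.672 4.122 7.500

after link 1: o_1 = (1.7321, 1.0000, 1.0000)
after link 2: o_2 = (1.2321, 0.1340, 4.0000)
after link 3: o_3 = (0.7321, 1.0000, 6.0000)
after link 4: o_4 = (0.7321, 1.0000, 8.0000)
after link 5: o_5 = (0.6720, 4.1219, 7.5000)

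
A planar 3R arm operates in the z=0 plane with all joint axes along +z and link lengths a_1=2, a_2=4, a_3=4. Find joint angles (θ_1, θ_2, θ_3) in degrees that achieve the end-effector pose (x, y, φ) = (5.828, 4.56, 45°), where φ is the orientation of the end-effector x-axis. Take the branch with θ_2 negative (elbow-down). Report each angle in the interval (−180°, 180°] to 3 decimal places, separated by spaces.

120.014 -120.017 45.003

wrist centre = target − a_3·(cos φ, sin φ) = (2.9996, 1.7316)
cos θ_2 = (11.9958−2²−4²)/(2·2·4) = -0.5003; θ_2 = -120.0174° (elbow-down)
β = atan2(1.7316,2.9996) = 29.9967°; ψ = atan2(-3.4635,-0.0011) = -90.0174°
θ_1 = β − ψ = 120.0141°
θ_3 = φ − θ_1 − θ_2 = 45.0033° (wrapped to (-180°,180°])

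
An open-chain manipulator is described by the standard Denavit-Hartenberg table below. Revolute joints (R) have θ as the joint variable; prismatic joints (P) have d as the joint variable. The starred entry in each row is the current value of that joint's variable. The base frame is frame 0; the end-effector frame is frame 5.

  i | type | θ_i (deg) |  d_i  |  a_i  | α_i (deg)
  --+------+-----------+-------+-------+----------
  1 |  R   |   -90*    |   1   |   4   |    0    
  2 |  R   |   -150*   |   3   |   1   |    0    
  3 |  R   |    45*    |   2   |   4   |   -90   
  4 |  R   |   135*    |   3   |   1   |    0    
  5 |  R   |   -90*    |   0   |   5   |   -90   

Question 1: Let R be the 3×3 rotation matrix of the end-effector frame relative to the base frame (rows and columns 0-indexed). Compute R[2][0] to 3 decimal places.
-0.707

End-effector x-axis (col 0 of R) = (-0.6830,0.1830,-0.7071)
R[2][0] = -0.7071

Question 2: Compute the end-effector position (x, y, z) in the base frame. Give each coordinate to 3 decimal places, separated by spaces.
-7.872 -4.264 1.757

after link 1: o_1 = (0.0000, -4.0000, 1.0000)
after link 2: o_2 = (-0.5000, -3.1340, 4.0000)
after link 3: o_3 = (-4.3637, -2.0987, 6.0000)
after link 4: o_4 = (-4.4571, -5.1795, 5.2929)
after link 5: o_5 = (-7.8722, -4.2644, 1.7574)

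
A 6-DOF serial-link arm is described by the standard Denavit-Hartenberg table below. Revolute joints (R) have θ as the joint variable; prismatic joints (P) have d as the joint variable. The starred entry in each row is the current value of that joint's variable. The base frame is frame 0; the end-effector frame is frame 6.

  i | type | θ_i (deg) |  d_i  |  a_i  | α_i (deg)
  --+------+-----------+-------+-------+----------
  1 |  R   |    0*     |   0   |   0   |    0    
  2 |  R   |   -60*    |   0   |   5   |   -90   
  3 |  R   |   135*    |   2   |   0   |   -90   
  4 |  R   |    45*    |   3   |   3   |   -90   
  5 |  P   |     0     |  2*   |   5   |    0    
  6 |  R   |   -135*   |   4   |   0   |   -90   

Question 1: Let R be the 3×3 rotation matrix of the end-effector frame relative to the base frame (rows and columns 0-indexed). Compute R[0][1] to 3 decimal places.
End-effector y-axis (col 1 of R) = (0.3624,0.7866,-0.5000)
R[0][1] = 0.3624

0.362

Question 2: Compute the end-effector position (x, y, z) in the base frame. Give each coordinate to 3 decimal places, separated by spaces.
-5.902 -5.577 1.121

after link 1: o_1 = (0.0000, 0.0000, 0.0000)
after link 2: o_2 = (2.5000, -4.3301, 0.0000)
after link 3: o_3 = (4.2321, -3.3301, 0.0000)
after link 4: o_4 = (0.5843, -1.2546, 0.6213)
after link 5: o_5 = (-4.4523, -2.4305, -0.8787)
after link 6: o_6 = (-5.9018, -5.5767, 1.1213)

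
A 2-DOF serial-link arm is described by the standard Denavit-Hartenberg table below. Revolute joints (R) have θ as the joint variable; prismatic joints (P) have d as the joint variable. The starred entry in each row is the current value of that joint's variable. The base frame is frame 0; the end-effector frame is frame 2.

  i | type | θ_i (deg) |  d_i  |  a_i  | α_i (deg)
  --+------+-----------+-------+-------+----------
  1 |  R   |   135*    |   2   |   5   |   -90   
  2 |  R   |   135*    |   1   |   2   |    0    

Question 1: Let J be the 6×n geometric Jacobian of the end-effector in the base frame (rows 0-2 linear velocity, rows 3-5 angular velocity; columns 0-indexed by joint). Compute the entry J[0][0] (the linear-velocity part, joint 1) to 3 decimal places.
axis z_0 = ẑ; lever o_n−o_0 = (-3.2426,1.8284,0.5858)
cross product → J_v[:, 0] = (-1.8284,-3.2426,0.0000)
J_ω[:, 0] = z_0
entry J[0][0] = -1.8284

-1.828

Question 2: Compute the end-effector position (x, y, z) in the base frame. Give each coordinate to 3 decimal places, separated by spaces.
after link 1: o_1 = (-3.5355, 3.5355, 2.0000)
after link 2: o_2 = (-3.2426, 1.8284, 0.5858)

-3.243 1.828 0.586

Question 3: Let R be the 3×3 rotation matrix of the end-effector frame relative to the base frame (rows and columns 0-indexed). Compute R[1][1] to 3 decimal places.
-0.500

End-effector y-axis (col 1 of R) = (0.5000,-0.5000,0.7071)
R[1][1] = -0.5000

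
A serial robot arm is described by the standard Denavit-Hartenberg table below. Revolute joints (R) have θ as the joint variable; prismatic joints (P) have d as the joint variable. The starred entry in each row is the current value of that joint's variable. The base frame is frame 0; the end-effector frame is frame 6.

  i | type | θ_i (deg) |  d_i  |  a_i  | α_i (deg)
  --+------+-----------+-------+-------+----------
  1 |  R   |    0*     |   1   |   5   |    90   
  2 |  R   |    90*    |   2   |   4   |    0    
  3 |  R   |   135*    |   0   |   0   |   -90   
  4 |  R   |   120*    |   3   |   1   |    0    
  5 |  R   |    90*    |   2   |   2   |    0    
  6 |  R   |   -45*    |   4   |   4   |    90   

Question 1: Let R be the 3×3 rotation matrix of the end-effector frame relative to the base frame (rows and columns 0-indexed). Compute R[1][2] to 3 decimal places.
0.966

End-effector z-axis (col 2 of R) = (-0.1830,0.9659,-0.1830)
R[1][2] = 0.9659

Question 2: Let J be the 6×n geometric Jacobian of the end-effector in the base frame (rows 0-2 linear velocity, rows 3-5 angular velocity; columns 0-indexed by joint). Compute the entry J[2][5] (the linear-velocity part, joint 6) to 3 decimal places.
0.732

axis z_5 = (0.7071,-0.0000,-0.7071); lever o_n−o_5 = (5.5605,1.0353,-0.0964)
cross product → J_v[:, 5] = (0.7321,-3.8637,0.7321)
J_ω[:, 5] = z_5
entry J[2][5] = 0.7321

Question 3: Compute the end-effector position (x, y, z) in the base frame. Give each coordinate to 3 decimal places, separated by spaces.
after link 1: o_1 = (5.0000, 0.0000, 1.0000)
after link 2: o_2 = (5.0000, -2.0000, 5.0000)
after link 3: o_3 = (5.0000, -2.0000, 5.0000)
after link 4: o_4 = (7.4749, -1.1340, 3.2322)
after link 5: o_5 = (10.1138, -2.1340, 3.0428)
after link 6: o_6 = (15.6743, -1.0987, 2.9464)

15.674 -1.099 2.946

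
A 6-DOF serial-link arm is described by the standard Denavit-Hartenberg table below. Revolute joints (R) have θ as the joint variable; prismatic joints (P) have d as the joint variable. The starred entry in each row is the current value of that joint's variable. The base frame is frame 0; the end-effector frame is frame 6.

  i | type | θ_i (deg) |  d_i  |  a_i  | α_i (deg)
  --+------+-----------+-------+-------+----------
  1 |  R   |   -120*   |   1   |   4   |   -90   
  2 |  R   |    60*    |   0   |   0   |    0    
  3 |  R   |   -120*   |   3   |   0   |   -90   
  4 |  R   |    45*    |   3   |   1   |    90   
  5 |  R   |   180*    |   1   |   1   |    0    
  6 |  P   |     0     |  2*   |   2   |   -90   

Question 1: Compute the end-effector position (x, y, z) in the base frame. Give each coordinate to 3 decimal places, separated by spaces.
after link 1: o_1 = (-2.0000, -3.4641, 1.0000)
after link 2: o_2 = (-2.0000, -3.4641, 1.0000)
after link 3: o_3 = (0.5981, -4.9641, 1.0000)
after link 4: o_4 = (-1.4901, -7.1667, 0.1124)
after link 5: o_5 = (-0.2654, -7.8738, 0.1124)
after link 6: o_6 = (2.1841, -9.2881, 0.1124)

2.184 -9.288 0.112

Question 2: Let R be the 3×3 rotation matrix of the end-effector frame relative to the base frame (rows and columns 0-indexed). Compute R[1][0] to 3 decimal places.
End-effector x-axis (col 0 of R) = (0.7891,-0.0474,-0.6124)
R[1][0] = -0.0474

-0.047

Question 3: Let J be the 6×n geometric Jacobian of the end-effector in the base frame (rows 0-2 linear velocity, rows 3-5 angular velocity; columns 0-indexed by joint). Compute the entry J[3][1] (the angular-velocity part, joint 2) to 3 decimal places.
0.866

axis z_1 = (0.8660,-0.5000,0.0000); lever o_n−o_1 = (4.1841,-5.8240,-0.8876)
cross product → J_v[:, 1] = (0.4438,0.7687,-2.9516)
J_ω[:, 1] = z_1
entry J[3][1] = 0.8660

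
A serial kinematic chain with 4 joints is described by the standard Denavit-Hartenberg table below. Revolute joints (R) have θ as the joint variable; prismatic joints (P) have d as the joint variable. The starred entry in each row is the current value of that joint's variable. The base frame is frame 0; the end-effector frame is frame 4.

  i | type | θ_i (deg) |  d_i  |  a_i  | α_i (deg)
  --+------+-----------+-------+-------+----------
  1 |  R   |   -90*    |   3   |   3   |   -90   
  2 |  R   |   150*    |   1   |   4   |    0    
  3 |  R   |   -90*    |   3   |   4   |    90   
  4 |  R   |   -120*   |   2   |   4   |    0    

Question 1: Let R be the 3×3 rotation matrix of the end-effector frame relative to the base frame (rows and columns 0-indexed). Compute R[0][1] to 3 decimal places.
End-effector y-axis (col 1 of R) = (-0.5000,-0.4330,-0.7500)
R[0][1] = -0.5000

-0.500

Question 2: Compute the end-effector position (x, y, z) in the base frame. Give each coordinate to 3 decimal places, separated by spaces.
after link 1: o_1 = (0.0000, -3.0000, 3.0000)
after link 2: o_2 = (1.0000, 0.4641, 1.0000)
after link 3: o_3 = (4.0000, -1.5359, -2.4641)
after link 4: o_4 = (0.5359, -2.2679, 0.2679)

0.536 -2.268 0.268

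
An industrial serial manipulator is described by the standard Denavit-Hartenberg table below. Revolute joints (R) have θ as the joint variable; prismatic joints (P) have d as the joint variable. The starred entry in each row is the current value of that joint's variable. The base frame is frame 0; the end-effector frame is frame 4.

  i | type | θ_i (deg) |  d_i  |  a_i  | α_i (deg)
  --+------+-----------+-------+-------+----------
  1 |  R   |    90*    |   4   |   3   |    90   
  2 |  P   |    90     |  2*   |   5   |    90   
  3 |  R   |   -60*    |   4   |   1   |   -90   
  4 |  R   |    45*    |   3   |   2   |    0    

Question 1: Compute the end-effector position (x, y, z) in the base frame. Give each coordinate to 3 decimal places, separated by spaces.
1.409 5.586 12.805

after link 1: o_1 = (0.0000, 3.0000, 4.0000)
after link 2: o_2 = (2.0000, 3.0000, 9.0000)
after link 3: o_3 = (1.1340, 7.0000, 9.5000)
after link 4: o_4 = (1.4092, 5.5858, 12.8052)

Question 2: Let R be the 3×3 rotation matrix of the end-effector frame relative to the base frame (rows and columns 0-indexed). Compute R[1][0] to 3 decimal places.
End-effector x-axis (col 0 of R) = (-0.6124,-0.7071,0.3536)
R[1][0] = -0.7071

-0.707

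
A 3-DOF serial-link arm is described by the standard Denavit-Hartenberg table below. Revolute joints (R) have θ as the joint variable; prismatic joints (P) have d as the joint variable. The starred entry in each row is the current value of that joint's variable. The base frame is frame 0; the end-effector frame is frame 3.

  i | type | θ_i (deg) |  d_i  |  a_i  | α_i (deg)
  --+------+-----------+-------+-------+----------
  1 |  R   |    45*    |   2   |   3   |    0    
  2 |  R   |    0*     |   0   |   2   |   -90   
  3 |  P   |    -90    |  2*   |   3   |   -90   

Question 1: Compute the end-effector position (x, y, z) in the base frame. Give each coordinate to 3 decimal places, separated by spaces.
2.121 4.950 5.000

after link 1: o_1 = (2.1213, 2.1213, 2.0000)
after link 2: o_2 = (3.5355, 3.5355, 2.0000)
after link 3: o_3 = (2.1213, 4.9497, 5.0000)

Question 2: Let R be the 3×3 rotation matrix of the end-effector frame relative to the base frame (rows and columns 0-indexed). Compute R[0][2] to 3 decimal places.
0.707

End-effector z-axis (col 2 of R) = (0.7071,0.7071,-0.0000)
R[0][2] = 0.7071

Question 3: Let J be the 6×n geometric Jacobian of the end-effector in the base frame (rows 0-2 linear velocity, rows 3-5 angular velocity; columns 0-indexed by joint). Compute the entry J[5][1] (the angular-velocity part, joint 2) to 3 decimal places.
1.000

axis z_1 = (0.0000,0.0000,1.0000); lever o_n−o_1 = (0.0000,2.8284,3.0000)
cross product → J_v[:, 1] = (-2.8284,0.0000,0.0000)
J_ω[:, 1] = z_1
entry J[5][1] = 1.0000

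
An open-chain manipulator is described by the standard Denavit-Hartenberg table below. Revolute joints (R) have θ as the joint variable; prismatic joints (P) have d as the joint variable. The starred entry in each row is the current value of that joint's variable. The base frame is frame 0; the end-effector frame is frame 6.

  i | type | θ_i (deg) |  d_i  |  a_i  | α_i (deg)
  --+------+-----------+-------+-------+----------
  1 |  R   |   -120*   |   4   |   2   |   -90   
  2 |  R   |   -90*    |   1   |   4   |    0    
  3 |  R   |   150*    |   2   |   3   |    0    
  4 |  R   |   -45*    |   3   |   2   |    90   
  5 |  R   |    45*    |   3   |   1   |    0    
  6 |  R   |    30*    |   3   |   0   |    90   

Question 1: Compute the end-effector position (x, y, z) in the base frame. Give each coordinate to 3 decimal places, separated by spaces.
1.975 -9.994 10.497

after link 1: o_1 = (-1.0000, -1.7321, 4.0000)
after link 2: o_2 = (-0.1340, -2.2321, 8.0000)
after link 3: o_3 = (0.8481, -4.5311, 5.4019)
after link 4: o_4 = (2.4802, -7.7041, 4.8843)
after link 5: o_5 = (2.3629, -9.3216, 7.5991)
after link 6: o_6 = (1.9746, -9.9940, 10.4968)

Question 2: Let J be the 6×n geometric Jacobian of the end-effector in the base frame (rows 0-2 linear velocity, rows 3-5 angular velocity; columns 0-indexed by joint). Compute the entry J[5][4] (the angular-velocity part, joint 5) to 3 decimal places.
axis z_4 = (-0.1294,-0.2241,0.9659); lever o_n−o_4 = (-0.5056,-2.2899,5.6125)
cross product → J_v[:, 4] = (0.9539,0.2380,0.1830)
J_ω[:, 4] = z_4
entry J[5][4] = 0.9659

0.966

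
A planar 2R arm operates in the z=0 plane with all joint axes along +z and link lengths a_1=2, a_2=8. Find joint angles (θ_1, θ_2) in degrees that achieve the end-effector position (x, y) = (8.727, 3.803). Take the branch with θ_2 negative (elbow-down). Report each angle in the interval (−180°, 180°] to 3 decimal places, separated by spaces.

60.012 -45.010

cos θ_2 = (90.6233−2²−8²)/(2·2·8) = 0.7070; θ_2 = -45.0103° (elbow-down)
β = atan2(3.8030,8.7270) = 23.5463°; ψ = atan2(-5.6579,7.6558) = -36.4654°
θ_1 = β − ψ = 60.0117°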